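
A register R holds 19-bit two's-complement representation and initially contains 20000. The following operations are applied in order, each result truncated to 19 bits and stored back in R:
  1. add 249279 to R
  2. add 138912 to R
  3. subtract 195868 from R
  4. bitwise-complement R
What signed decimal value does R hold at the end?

Start: R = 20000 = 0000100111000100000.
R = 20000 + 249279 = 269279; wraps to -255009 = 1000001101111011111
R = -255009 + 138912 = -116097 = 1100011101001111111
R = -116097 − 195868 = -311965; wraps to 212323 = 0110011110101100011
R = NOT 0110011110101100011 = 1001100001010011100 = -212324

-212324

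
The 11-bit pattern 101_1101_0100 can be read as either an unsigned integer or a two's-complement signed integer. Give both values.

Unsigned: 10111010100 = 1492.
Signed: MSB=1 → 1492 − 2048 = -556.

unsigned = 1492, signed = -556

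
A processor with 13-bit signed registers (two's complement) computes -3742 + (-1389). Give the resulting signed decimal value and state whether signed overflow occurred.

3061; overflow

-3742 → 1000101100010
-1389 → 1101010010011
  1000101100010
+ 1101010010011
= 0101111110101  (discard carry-out 1)
Result 0101111110101: MSB = 0 → value 3061.
Both addends are negative but the stored result is non-negative: signed overflow. The true value -3742 + (-1389) = -5131 lies outside [-4096, 4095].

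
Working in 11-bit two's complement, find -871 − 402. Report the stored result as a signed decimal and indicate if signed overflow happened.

775; overflow

-871 → 10010011001
402 → 00110010010
Subtract via negate-and-add: invert 00110010010 + 1 = 11001101110 (i.e. -402).
  10010011001
+ 11001101110
= 01100000111  (discard carry-out 1)
Result 01100000111: MSB = 0 → value 775.
Both addends (after negating the subtrahend) are negative but the stored result is non-negative: signed overflow. The true value -871 − 402 = -1273 lies outside [-1024, 1023].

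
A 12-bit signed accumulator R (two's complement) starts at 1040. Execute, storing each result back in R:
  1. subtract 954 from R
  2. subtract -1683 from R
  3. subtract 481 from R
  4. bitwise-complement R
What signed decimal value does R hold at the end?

Start: R = 1040 = 010000010000.
R = 1040 − 954 = 86 = 000001010110
R = 86 − (-1683) = 1769 = 011011101001
R = 1769 − 481 = 1288 = 010100001000
R = NOT 010100001000 = 101011110111 = -1289

-1289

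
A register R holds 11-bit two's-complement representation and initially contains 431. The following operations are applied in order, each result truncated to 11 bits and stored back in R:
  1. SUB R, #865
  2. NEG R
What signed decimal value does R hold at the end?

Start: R = 431 = 00110101111.
R = 431 − 865 = -434 = 11001001110
R = −(-434) = 434 = 00110110010

434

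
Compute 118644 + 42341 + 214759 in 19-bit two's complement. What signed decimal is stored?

118644 + 42341 = 160985 (0100111010011011001)
160985 + 214759 = 375744 → wraps to -148544 (1011011101111000000)

-148544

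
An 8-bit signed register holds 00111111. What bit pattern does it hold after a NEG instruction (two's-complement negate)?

11000001

Invert: 11000000. Add 1: 11000001.
Check: 00111111 = 63, 11000001 = -63.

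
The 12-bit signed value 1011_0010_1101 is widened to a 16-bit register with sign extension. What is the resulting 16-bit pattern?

1111101100101101

MSB of 101100101101 is 1; replicate it into the new high bits.
1111|101100101101 → 1111101100101101 (still -1235).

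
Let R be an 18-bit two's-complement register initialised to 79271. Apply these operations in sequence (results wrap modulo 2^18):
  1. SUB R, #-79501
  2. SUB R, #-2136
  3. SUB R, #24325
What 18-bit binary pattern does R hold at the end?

Start: R = 79271 = 010011010110100111.
R = 79271 − (-79501) = 158772; wraps to -103372 = 100110110000110100
R = -103372 − (-2136) = -101236 = 100111010010001100
R = -101236 − 24325 = -125561 = 100001010110000111

100001010110000111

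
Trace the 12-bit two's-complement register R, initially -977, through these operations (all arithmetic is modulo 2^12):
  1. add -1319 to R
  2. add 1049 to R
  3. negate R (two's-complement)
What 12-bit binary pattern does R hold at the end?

010011011111

Start: R = -977 = 110000101111.
R = -977 + (-1319) = -2296; wraps to 1800 = 011100001000
R = 1800 + 1049 = 2849; wraps to -1247 = 101100100001
R = −(-1247) = 1247 = 010011011111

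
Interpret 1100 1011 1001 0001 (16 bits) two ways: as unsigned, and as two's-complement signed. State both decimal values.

Unsigned: 1100101110010001 = 52113.
Signed: MSB=1 → 52113 − 65536 = -13423.

unsigned = 52113, signed = -13423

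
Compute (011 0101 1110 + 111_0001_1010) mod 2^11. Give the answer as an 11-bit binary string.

  01101011110
+ 11100011010
= 01001111000  (discard carry-out 1)

01001111000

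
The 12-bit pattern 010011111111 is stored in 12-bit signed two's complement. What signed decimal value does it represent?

MSB is 0, so the value is non-negative: 010011111111 = 1279.

1279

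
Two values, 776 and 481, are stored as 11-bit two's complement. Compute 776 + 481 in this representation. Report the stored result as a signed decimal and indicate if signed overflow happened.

-791; overflow

776 → 01100001000
481 → 00111100001
  01100001000
+ 00111100001
= 10011101001
Result 10011101001: MSB = 1 → 1257 − 2048 = -791.
Both addends are non-negative but the stored result is negative: signed overflow. The true value 776 + 481 = 1257 lies outside [-1024, 1023].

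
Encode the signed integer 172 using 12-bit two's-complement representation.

172 is non-negative, so write it directly in 12 bits: 000010101100.

000010101100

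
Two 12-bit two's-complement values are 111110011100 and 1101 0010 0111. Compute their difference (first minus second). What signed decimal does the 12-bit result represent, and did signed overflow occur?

111110011100 = -100 (signed)
1101 0010 0111 → 110100100111 = -729 (signed)
Subtract via negate-and-add: invert 110100100111 + 1 = 001011011001 (i.e. 729).
  111110011100
+ 001011011001
= 001001110101  (discard carry-out 1)
Result 001001110101: MSB = 0 → value 629.
Addends (after negating the subtrahend) have opposite signs, so signed overflow cannot occur.

629; no overflow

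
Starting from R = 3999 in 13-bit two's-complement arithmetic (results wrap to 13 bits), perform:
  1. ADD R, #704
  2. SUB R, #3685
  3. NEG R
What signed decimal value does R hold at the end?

-1018

Start: R = 3999 = 0111110011111.
R = 3999 + 704 = 4703; wraps to -3489 = 1001001011111
R = -3489 − 3685 = -7174; wraps to 1018 = 0001111111010
R = −(1018) = -1018 = 1110000000110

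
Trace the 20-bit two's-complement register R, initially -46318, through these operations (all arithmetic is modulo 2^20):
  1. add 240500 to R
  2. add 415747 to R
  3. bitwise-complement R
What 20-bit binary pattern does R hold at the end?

01101011000101110110

Start: R = -46318 = 11110100101100010010.
R = -46318 + 240500 = 194182 = 00101111011010000110
R = 194182 + 415747 = 609929; wraps to -438647 = 10010100111010001001
R = NOT 10010100111010001001 = 01101011000101110110 = 438646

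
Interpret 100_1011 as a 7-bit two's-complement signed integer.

-53

MSB is 1, so the value is negative.
Unsigned reading: 75. Subtract 2^7 = 128: 75 − 128 = -53.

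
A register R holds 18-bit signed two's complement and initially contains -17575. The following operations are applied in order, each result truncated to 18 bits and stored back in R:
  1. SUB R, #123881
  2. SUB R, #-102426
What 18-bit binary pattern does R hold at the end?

Start: R = -17575 = 111011101101011001.
R = -17575 − 123881 = -141456; wraps to 120688 = 011101011101110000
R = 120688 − (-102426) = 223114; wraps to -39030 = 110110011110001010

110110011110001010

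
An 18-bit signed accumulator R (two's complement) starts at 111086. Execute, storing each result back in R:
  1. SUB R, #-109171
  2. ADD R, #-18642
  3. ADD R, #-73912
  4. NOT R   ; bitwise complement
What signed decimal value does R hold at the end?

-127704

Start: R = 111086 = 011011000111101110.
R = 111086 − (-109171) = 220257; wraps to -41887 = 110101110001100001
R = -41887 + (-18642) = -60529 = 110001001110001111
R = -60529 + (-73912) = -134441; wraps to 127703 = 011111001011010111
R = NOT 011111001011010111 = 100000110100101000 = -127704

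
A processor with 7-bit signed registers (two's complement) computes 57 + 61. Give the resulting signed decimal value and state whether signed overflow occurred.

57 → 0111001
61 → 0111101
  0111001
+ 0111101
= 1110110
Result 1110110: MSB = 1 → 118 − 128 = -10.
Both addends are non-negative but the stored result is negative: signed overflow. The true value 57 + 61 = 118 lies outside [-64, 63].

-10; overflow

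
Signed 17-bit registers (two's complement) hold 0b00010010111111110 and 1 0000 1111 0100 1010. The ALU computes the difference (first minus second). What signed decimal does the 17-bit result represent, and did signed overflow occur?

-59724; overflow

0b00010010111111110 → 00010010111111110 = 9726 (signed)
1 0000 1111 0100 1010 → 10000111101001010 = -61622 (signed)
Subtract via negate-and-add: invert 10000111101001010 + 1 = 01111000010110110 (i.e. 61622).
  00010010111111110
+ 01111000010110110
= 10001011010110100
Result 10001011010110100: MSB = 1 → 71348 − 131072 = -59724.
Both addends (after negating the subtrahend) are non-negative but the stored result is negative: signed overflow. The true value 9726 − (-61622) = 71348 lies outside [-65536, 65535].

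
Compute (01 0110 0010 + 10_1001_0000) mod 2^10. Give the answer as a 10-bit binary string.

1111110010

  0101100010
+ 1010010000
= 1111110010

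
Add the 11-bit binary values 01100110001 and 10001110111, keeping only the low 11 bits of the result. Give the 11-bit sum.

  01100110001
+ 10001110111
= 11110101000

11110101000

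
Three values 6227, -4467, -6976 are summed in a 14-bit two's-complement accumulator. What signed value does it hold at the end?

-5216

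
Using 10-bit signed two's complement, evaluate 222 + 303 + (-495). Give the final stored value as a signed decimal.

222 + 303 = 525 → wraps to -499 (1000001101)
-499 + (-495) = -994 → wraps to 30 (0000011110)

30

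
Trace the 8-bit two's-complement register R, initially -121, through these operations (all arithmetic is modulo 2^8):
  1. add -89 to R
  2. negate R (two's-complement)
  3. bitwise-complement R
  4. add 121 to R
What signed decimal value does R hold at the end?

Start: R = -121 = 10000111.
R = -121 + (-89) = -210; wraps to 46 = 00101110
R = −(46) = -46 = 11010010
R = NOT 11010010 = 00101101 = 45
R = 45 + 121 = 166; wraps to -90 = 10100110

-90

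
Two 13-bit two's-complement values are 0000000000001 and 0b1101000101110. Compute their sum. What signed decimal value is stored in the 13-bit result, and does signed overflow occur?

0000000000001 = 1 (signed)
0b1101000101110 → 1101000101110 = -1490 (signed)
  0000000000001
+ 1101000101110
= 1101000101111
Result 1101000101111: MSB = 1 → 6703 − 8192 = -1489.
Addends have opposite signs, so signed overflow cannot occur.

-1489; no overflow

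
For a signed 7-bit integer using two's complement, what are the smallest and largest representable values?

min = -64, max = 63

Minimum: −2^6 = -64.
Maximum: 2^6 − 1 = 63.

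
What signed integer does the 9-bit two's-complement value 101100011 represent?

MSB is 1, so the value is negative.
Unsigned reading: 355. Subtract 2^9 = 512: 355 − 512 = -157.

-157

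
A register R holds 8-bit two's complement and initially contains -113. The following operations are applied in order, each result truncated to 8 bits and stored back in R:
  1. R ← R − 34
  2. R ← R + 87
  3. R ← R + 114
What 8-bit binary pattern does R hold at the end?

00110110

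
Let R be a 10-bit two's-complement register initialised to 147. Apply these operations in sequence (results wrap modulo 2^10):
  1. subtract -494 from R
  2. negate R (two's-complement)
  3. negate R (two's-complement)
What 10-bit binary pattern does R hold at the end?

Start: R = 147 = 0010010011.
R = 147 − (-494) = 641; wraps to -383 = 1010000001
R = −(-383) = 383 = 0101111111
R = −(383) = -383 = 1010000001

1010000001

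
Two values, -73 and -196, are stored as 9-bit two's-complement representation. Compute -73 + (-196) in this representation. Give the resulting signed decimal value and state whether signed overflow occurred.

243; overflow

-73 → 110110111
-196 → 100111100
  110110111
+ 100111100
= 011110011  (discard carry-out 1)
Result 011110011: MSB = 0 → value 243.
Both addends are negative but the stored result is non-negative: signed overflow. The true value -73 + (-196) = -269 lies outside [-256, 255].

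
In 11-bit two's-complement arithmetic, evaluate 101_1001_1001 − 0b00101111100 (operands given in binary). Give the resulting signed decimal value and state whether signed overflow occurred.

101_1001_1001 → 10110011001 = -615 (signed)
0b00101111100 → 00101111100 = 380 (signed)
Subtract via negate-and-add: invert 00101111100 + 1 = 11010000100 (i.e. -380).
  10110011001
+ 11010000100
= 10000011101  (discard carry-out 1)
Result 10000011101: MSB = 1 → 1053 − 2048 = -995.
Both addends (after negating the subtrahend) are negative and so is the stored result: no signed overflow.

-995; no overflow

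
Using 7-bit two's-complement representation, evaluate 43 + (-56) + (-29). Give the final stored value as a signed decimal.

43 + (-56) = -13 (1110011)
-13 + (-29) = -42 (1010110)

-42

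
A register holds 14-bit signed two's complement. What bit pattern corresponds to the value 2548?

00100111110100

2548 is non-negative, so write it directly in 14 bits: 00100111110100.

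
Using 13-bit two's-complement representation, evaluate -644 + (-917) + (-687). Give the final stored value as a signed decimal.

-2248

-644 + (-917) = -1561 (1100111100111)
-1561 + (-687) = -2248 (1011100111000)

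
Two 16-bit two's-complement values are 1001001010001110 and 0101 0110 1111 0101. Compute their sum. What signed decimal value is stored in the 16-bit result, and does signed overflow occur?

-5757; no overflow

1001001010001110 = -28018 (signed)
0101 0110 1111 0101 → 0101011011110101 = 22261 (signed)
  1001001010001110
+ 0101011011110101
= 1110100110000011
Result 1110100110000011: MSB = 1 → 59779 − 65536 = -5757.
Addends have opposite signs, so signed overflow cannot occur.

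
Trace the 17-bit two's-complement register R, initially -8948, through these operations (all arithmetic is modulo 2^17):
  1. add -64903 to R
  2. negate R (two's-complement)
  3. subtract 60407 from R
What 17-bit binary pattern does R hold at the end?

Start: R = -8948 = 11101110100001100.
R = -8948 + (-64903) = -73851; wraps to 57221 = 01101111110000101
R = −(57221) = -57221 = 10010000001111011
R = -57221 − 60407 = -117628; wraps to 13444 = 00011010010000100

00011010010000100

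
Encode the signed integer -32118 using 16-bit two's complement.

1000001010001010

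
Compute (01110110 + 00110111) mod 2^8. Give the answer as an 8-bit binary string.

10101101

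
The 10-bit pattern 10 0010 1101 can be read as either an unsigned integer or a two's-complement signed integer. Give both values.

unsigned = 557, signed = -467

Unsigned: 1000101101 = 557.
Signed: MSB=1 → 557 − 1024 = -467.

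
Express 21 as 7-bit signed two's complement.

21 is non-negative, so write it directly in 7 bits: 0010101.

0010101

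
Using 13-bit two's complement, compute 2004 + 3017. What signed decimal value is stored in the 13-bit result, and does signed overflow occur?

2004 → 0011111010100
3017 → 0101111001001
  0011111010100
+ 0101111001001
= 1001110011101
Result 1001110011101: MSB = 1 → 5021 − 8192 = -3171.
Both addends are non-negative but the stored result is negative: signed overflow. The true value 2004 + 3017 = 5021 lies outside [-4096, 4095].

-3171; overflow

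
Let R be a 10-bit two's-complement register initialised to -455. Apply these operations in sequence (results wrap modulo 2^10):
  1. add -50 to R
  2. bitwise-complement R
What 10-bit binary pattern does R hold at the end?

0111111000

Start: R = -455 = 1000111001.
R = -455 + (-50) = -505 = 1000000111
R = NOT 1000000111 = 0111111000 = 504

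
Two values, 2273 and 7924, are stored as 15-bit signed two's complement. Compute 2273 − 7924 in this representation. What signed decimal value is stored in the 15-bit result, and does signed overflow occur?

2273 → 000100011100001
7924 → 001111011110100
Subtract via negate-and-add: invert 001111011110100 + 1 = 110000100001100 (i.e. -7924).
  000100011100001
+ 110000100001100
= 110100111101101
Result 110100111101101: MSB = 1 → 27117 − 32768 = -5651.
Addends (after negating the subtrahend) have opposite signs, so signed overflow cannot occur.

-5651; no overflow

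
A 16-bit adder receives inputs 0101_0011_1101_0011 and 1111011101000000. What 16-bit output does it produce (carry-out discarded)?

0100101100010011

  0101001111010011
+ 1111011101000000
= 0100101100010011  (discard carry-out 1)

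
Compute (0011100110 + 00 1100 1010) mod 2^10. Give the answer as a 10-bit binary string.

  0011100110
+ 0011001010
= 0110110000

0110110000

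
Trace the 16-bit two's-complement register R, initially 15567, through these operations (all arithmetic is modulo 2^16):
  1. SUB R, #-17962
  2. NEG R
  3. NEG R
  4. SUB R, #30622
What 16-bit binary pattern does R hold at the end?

0000101101011011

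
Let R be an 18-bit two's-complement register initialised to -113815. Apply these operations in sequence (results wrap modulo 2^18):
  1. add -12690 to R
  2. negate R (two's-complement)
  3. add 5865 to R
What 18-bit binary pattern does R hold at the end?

100000010100010010

Start: R = -113815 = 100100001101101001.
R = -113815 + (-12690) = -126505 = 100001000111010111
R = −(-126505) = 126505 = 011110111000101001
R = 126505 + 5865 = 132370; wraps to -129774 = 100000010100010010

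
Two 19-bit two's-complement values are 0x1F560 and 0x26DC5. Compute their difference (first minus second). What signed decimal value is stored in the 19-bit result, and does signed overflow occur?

0x1F560 = 0011111010101100000 = 128352 (signed)
0x26DC5 = 0100110110111000101 = 159173 (signed)
Subtract via negate-and-add: invert 0100110110111000101 + 1 = 1011001001000111011 (i.e. -159173).
  0011111010101100000
+ 1011001001000111011
= 1111000011110011011
Result 1111000011110011011: MSB = 1 → 493467 − 524288 = -30821.
Addends (after negating the subtrahend) have opposite signs, so signed overflow cannot occur.

-30821; no overflow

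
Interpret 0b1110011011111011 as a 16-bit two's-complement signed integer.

-6405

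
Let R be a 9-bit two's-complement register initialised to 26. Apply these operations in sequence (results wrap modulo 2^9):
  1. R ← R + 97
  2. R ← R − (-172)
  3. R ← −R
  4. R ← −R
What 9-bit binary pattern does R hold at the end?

Start: R = 26 = 000011010.
R = 26 + 97 = 123 = 001111011
R = 123 − (-172) = 295; wraps to -217 = 100100111
R = −(-217) = 217 = 011011001
R = −(217) = -217 = 100100111

100100111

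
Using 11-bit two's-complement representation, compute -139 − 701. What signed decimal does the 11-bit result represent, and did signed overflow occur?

-840; no overflow

-139 → 11101110101
701 → 01010111101
Subtract via negate-and-add: invert 01010111101 + 1 = 10101000011 (i.e. -701).
  11101110101
+ 10101000011
= 10010111000  (discard carry-out 1)
Result 10010111000: MSB = 1 → 1208 − 2048 = -840.
Both addends (after negating the subtrahend) are negative and so is the stored result: no signed overflow.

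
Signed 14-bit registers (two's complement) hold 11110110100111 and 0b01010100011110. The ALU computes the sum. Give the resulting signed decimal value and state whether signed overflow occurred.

4805; no overflow

11110110100111 = -601 (signed)
0b01010100011110 → 01010100011110 = 5406 (signed)
  11110110100111
+ 01010100011110
= 01001011000101  (discard carry-out 1)
Result 01001011000101: MSB = 0 → value 4805.
Addends have opposite signs, so signed overflow cannot occur.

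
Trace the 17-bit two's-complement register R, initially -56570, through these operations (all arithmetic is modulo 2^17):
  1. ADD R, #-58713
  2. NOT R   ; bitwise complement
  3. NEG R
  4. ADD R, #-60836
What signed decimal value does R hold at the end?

-45046

Start: R = -56570 = 10010001100000110.
R = -56570 + (-58713) = -115283; wraps to 15789 = 00011110110101101
R = NOT 00011110110101101 = 11100001001010010 = -15790
R = −(-15790) = 15790 = 00011110110101110
R = 15790 + (-60836) = -45046 = 10101000000001010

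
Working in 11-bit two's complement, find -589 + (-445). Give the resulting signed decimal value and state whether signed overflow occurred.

1014; overflow

-589 → 10110110011
-445 → 11001000011
  10110110011
+ 11001000011
= 01111110110  (discard carry-out 1)
Result 01111110110: MSB = 0 → value 1014.
Both addends are negative but the stored result is non-negative: signed overflow. The true value -589 + (-445) = -1034 lies outside [-1024, 1023].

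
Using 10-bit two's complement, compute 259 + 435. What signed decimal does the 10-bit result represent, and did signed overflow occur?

259 → 0100000011
435 → 0110110011
  0100000011
+ 0110110011
= 1010110110
Result 1010110110: MSB = 1 → 694 − 1024 = -330.
Both addends are non-negative but the stored result is negative: signed overflow. The true value 259 + 435 = 694 lies outside [-512, 511].

-330; overflow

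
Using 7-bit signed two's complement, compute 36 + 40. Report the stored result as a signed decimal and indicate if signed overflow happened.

-52; overflow

36 → 0100100
40 → 0101000
  0100100
+ 0101000
= 1001100
Result 1001100: MSB = 1 → 76 − 128 = -52.
Both addends are non-negative but the stored result is negative: signed overflow. The true value 36 + 40 = 76 lies outside [-64, 63].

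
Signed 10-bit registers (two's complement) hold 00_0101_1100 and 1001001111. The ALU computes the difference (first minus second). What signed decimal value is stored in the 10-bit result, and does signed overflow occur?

-499; overflow

00_0101_1100 → 0001011100 = 92 (signed)
1001001111 = -433 (signed)
Subtract via negate-and-add: invert 1001001111 + 1 = 0110110001 (i.e. 433).
  0001011100
+ 0110110001
= 1000001101
Result 1000001101: MSB = 1 → 525 − 1024 = -499.
Both addends (after negating the subtrahend) are non-negative but the stored result is negative: signed overflow. The true value 92 − (-433) = 525 lies outside [-512, 511].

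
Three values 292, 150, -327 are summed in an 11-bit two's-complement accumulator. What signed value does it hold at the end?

115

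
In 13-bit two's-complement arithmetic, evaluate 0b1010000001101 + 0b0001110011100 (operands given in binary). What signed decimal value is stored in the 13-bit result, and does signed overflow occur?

0b1010000001101 → 1010000001101 = -3059 (signed)
0b0001110011100 → 0001110011100 = 924 (signed)
  1010000001101
+ 0001110011100
= 1011110101001
Result 1011110101001: MSB = 1 → 6057 − 8192 = -2135.
Addends have opposite signs, so signed overflow cannot occur.

-2135; no overflow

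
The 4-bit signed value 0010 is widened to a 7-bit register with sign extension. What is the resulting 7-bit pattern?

MSB of 0010 is 0; replicate it into the new high bits.
000|0010 → 0000010 (still 2).

0000010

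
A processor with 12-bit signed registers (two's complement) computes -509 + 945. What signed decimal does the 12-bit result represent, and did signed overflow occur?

436; no overflow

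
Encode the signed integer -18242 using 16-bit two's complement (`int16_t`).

1011100010111110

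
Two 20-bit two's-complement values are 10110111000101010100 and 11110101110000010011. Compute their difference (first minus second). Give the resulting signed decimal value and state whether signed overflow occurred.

10110111000101010100 = -298668 (signed)
11110101110000010011 = -41965 (signed)
Subtract via negate-and-add: invert 11110101110000010011 + 1 = 00001010001111101101 (i.e. 41965).
  10110111000101010100
+ 00001010001111101101
= 11000001010101000001
Result 11000001010101000001: MSB = 1 → 791873 − 1048576 = -256703.
Addends (after negating the subtrahend) have opposite signs, so signed overflow cannot occur.

-256703; no overflow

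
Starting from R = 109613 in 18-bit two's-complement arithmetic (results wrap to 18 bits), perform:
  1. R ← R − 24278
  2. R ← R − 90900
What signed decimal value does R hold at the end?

Start: R = 109613 = 011010110000101101.
R = 109613 − 24278 = 85335 = 010100110101010111
R = 85335 − 90900 = -5565 = 111110101001000011

-5565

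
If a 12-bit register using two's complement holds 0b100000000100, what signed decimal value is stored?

MSB is 1, so the value is negative.
Invert: 011111111011. Add 1: 011111111100 = 2044. So the value is −2044.

-2044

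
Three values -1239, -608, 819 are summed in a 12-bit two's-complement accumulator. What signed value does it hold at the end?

-1028

-1239 + (-608) = -1847 (100011001001)
-1847 + 819 = -1028 (101111111100)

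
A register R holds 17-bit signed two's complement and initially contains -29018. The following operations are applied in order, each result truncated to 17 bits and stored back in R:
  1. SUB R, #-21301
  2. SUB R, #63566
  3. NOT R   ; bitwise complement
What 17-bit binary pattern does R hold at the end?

10001011001110010

Start: R = -29018 = 11000111010100110.
R = -29018 − (-21301) = -7717 = 11110000111011011
R = -7717 − 63566 = -71283; wraps to 59789 = 01110100110001101
R = NOT 01110100110001101 = 10001011001110010 = -59790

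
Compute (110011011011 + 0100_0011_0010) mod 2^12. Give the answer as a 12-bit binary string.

000100001101

  110011011011
+ 010000110010
= 000100001101  (discard carry-out 1)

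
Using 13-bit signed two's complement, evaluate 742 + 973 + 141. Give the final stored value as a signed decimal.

1856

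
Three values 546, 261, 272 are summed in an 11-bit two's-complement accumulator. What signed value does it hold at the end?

546 + 261 = 807 (01100100111)
807 + 272 = 1079 → wraps to -969 (10000110111)

-969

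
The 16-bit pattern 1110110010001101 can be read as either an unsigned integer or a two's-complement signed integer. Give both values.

unsigned = 60557, signed = -4979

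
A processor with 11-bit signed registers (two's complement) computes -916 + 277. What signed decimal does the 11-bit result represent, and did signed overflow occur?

-639; no overflow

-916 → 10001101100
277 → 00100010101
  10001101100
+ 00100010101
= 10110000001
Result 10110000001: MSB = 1 → 1409 − 2048 = -639.
Addends have opposite signs, so signed overflow cannot occur.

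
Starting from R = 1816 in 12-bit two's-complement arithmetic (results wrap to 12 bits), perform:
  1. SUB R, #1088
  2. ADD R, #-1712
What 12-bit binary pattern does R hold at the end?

110000101000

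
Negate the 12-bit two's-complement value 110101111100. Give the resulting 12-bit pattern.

Invert: 001010000011. Add 1: 001010000100.

001010000100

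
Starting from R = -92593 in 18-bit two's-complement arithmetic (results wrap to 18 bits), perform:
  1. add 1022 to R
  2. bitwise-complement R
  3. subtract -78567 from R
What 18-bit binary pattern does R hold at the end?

101001100010011001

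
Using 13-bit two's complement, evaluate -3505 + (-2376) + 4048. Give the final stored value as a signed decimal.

-1833

-3505 + (-2376) = -5881 → wraps to 2311 (0100100000111)
2311 + 4048 = 6359 → wraps to -1833 (1100011010111)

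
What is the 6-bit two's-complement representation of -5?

111011

|-5| = 5 = 000101 in 6 bits.
Invert the bits: 111010. Add 1: 111011.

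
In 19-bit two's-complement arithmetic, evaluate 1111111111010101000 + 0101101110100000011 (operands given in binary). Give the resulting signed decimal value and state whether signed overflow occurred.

187307; no overflow

1111111111010101000 = -344 (signed)
0101101110100000011 = 187651 (signed)
  1111111111010101000
+ 0101101110100000011
= 0101101101110101011  (discard carry-out 1)
Result 0101101101110101011: MSB = 0 → value 187307.
Addends have opposite signs, so signed overflow cannot occur.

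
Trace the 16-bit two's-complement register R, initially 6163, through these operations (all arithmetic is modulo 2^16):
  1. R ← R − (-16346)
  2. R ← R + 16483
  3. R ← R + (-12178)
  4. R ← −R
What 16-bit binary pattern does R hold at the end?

Start: R = 6163 = 0001100000010011.
R = 6163 − (-16346) = 22509 = 0101011111101101
R = 22509 + 16483 = 38992; wraps to -26544 = 1001100001010000
R = -26544 + (-12178) = -38722; wraps to 26814 = 0110100010111110
R = −(26814) = -26814 = 1001011101000010

1001011101000010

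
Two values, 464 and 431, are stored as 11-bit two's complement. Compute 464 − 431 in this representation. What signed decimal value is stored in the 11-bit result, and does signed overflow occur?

33; no overflow

464 → 00111010000
431 → 00110101111
Subtract via negate-and-add: invert 00110101111 + 1 = 11001010001 (i.e. -431).
  00111010000
+ 11001010001
= 00000100001  (discard carry-out 1)
Result 00000100001: MSB = 0 → value 33.
Addends (after negating the subtrahend) have opposite signs, so signed overflow cannot occur.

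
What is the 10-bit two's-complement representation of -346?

|-346| = 346 = 0101011010 in 10 bits.
Invert the bits: 1010100101. Add 1: 1010100110.

1010100110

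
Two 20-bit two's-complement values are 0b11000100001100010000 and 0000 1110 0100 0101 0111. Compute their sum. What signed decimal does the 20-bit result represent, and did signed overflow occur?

-186521; no overflow

0b11000100001100010000 → 11000100001100010000 = -244976 (signed)
0000 1110 0100 0101 0111 → 00001110010001010111 = 58455 (signed)
  11000100001100010000
+ 00001110010001010111
= 11010010011101100111
Result 11010010011101100111: MSB = 1 → 862055 − 1048576 = -186521.
Addends have opposite signs, so signed overflow cannot occur.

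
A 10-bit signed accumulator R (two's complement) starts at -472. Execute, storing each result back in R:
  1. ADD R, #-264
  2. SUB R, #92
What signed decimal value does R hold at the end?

196

Start: R = -472 = 1000101000.
R = -472 + (-264) = -736; wraps to 288 = 0100100000
R = 288 − 92 = 196 = 0011000100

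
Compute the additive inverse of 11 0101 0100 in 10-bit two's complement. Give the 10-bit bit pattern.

0010101100

Invert: 0010101011. Add 1: 0010101100.
Check: 1101010100 = -172, 0010101100 = 172.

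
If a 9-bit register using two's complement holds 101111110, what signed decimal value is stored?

-130

MSB is 1, so the value is negative.
Unsigned reading: 382. Subtract 2^9 = 512: 382 − 512 = -130.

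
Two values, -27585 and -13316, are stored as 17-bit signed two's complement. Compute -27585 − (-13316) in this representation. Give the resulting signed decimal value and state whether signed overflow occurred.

-14269; no overflow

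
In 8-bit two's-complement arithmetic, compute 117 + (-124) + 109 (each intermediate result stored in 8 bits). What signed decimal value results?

117 + (-124) = -7 (11111001)
-7 + 109 = 102 (01100110)

102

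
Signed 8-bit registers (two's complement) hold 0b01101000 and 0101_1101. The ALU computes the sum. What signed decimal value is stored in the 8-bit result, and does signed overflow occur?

-59; overflow

0b01101000 → 01101000 = 104 (signed)
0101_1101 → 01011101 = 93 (signed)
  01101000
+ 01011101
= 11000101
Result 11000101: MSB = 1 → 197 − 256 = -59.
Both addends are non-negative but the stored result is negative: signed overflow. The true value 104 + 93 = 197 lies outside [-128, 127].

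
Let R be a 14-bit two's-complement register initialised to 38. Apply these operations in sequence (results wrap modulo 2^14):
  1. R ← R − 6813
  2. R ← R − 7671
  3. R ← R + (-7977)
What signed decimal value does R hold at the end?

-6039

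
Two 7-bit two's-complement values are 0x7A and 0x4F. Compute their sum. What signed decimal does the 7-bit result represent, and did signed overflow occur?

-55; no overflow

0x7A = 1111010 = -6 (signed)
0x4F = 1001111 = -49 (signed)
  1111010
+ 1001111
= 1001001  (discard carry-out 1)
Result 1001001: MSB = 1 → 73 − 128 = -55.
Both addends are negative and so is the stored result: no signed overflow.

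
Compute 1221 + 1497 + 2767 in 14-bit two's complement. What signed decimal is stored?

1221 + 1497 = 2718 (00101010011110)
2718 + 2767 = 5485 (01010101101101)

5485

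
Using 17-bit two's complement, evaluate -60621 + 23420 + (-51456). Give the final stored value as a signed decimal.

42415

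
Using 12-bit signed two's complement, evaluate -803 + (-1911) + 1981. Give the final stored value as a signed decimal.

-733

-803 + (-1911) = -2714 → wraps to 1382 (010101100110)
1382 + 1981 = 3363 → wraps to -733 (110100100011)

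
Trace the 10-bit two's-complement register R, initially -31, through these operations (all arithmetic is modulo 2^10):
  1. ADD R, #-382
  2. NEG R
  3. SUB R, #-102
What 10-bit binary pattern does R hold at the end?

1000000011

Start: R = -31 = 1111100001.
R = -31 + (-382) = -413 = 1001100011
R = −(-413) = 413 = 0110011101
R = 413 − (-102) = 515; wraps to -509 = 1000000011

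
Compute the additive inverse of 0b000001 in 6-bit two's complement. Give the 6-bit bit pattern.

Invert: 111110. Add 1: 111111.

111111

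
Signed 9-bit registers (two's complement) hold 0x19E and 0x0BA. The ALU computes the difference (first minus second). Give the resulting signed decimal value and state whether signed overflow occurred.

228; overflow

0x19E = 110011110 = -98 (signed)
0x0BA = 010111010 = 186 (signed)
Subtract via negate-and-add: invert 010111010 + 1 = 101000110 (i.e. -186).
  110011110
+ 101000110
= 011100100  (discard carry-out 1)
Result 011100100: MSB = 0 → value 228.
Both addends (after negating the subtrahend) are negative but the stored result is non-negative: signed overflow. The true value -98 − 186 = -284 lies outside [-256, 255].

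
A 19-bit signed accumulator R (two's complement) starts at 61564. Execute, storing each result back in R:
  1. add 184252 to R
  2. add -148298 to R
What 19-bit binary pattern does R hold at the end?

0010111110011101110

Start: R = 61564 = 0001111000001111100.
R = 61564 + 184252 = 245816 = 0111100000000111000
R = 245816 + (-148298) = 97518 = 0010111110011101110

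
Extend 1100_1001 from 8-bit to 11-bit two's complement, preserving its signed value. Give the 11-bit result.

MSB of 11001001 is 1; replicate it into the new high bits.
111|11001001 → 11111001001 (still -55).

11111001001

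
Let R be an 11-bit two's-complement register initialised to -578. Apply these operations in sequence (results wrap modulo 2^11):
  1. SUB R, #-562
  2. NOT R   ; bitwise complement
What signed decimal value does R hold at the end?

15

Start: R = -578 = 10110111110.
R = -578 − (-562) = -16 = 11111110000
R = NOT 11111110000 = 00000001111 = 15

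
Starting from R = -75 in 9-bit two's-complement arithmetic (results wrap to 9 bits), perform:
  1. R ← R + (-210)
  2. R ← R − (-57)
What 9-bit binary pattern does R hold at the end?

100011100

Start: R = -75 = 110110101.
R = -75 + (-210) = -285; wraps to 227 = 011100011
R = 227 − (-57) = 284; wraps to -228 = 100011100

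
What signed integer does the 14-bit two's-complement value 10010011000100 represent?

MSB is 1, so the value is negative.
Invert: 01101100111011. Add 1: 01101100111100 = 6972. So the value is −6972.

-6972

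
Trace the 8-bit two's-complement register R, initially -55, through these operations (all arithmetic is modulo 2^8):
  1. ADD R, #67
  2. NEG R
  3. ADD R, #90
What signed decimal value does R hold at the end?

Start: R = -55 = 11001001.
R = -55 + 67 = 12 = 00001100
R = −(12) = -12 = 11110100
R = -12 + 90 = 78 = 01001110

78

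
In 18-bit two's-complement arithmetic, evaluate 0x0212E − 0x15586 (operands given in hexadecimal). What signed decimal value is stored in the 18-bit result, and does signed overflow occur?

0x0212E = 000010000100101110 = 8494 (signed)
0x15586 = 010101010110000110 = 87430 (signed)
Subtract via negate-and-add: invert 010101010110000110 + 1 = 101010101001111010 (i.e. -87430).
  000010000100101110
+ 101010101001111010
= 101100101110101000
Result 101100101110101000: MSB = 1 → 183208 − 262144 = -78936.
Addends (after negating the subtrahend) have opposite signs, so signed overflow cannot occur.

-78936; no overflow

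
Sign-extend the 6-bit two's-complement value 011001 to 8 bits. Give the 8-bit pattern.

00011001

MSB of 011001 is 0; replicate it into the new high bits.
00|011001 → 00011001 (still 25).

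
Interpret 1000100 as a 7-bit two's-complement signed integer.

-60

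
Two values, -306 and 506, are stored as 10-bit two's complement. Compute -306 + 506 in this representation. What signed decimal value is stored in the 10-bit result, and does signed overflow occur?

200; no overflow

-306 → 1011001110
506 → 0111111010
  1011001110
+ 0111111010
= 0011001000  (discard carry-out 1)
Result 0011001000: MSB = 0 → value 200.
Addends have opposite signs, so signed overflow cannot occur.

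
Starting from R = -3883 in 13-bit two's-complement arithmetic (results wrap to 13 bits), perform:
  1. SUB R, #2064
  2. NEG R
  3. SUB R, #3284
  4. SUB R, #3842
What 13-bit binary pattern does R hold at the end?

1101101100101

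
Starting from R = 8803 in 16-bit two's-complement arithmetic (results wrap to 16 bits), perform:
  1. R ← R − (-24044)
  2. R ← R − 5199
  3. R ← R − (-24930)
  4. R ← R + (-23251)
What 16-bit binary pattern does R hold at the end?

Start: R = 8803 = 0010001001100011.
R = 8803 − (-24044) = 32847; wraps to -32689 = 1000000001001111
R = -32689 − 5199 = -37888; wraps to 27648 = 0110110000000000
R = 27648 − (-24930) = 52578; wraps to -12958 = 1100110101100010
R = -12958 + (-23251) = -36209; wraps to 29327 = 0111001010001111

0111001010001111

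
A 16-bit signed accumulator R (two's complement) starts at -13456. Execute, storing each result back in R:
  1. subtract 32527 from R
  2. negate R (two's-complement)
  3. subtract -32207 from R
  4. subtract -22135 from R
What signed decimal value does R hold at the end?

-30747

Start: R = -13456 = 1100101101110000.
R = -13456 − 32527 = -45983; wraps to 19553 = 0100110001100001
R = −(19553) = -19553 = 1011001110011111
R = -19553 − (-32207) = 12654 = 0011000101101110
R = 12654 − (-22135) = 34789; wraps to -30747 = 1000011111100101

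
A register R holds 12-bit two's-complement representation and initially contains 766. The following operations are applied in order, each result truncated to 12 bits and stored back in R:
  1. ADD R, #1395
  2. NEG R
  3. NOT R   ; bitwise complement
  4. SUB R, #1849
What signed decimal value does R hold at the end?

Start: R = 766 = 001011111110.
R = 766 + 1395 = 2161; wraps to -1935 = 100001110001
R = −(-1935) = 1935 = 011110001111
R = NOT 011110001111 = 100001110000 = -1936
R = -1936 − 1849 = -3785; wraps to 311 = 000100110111

311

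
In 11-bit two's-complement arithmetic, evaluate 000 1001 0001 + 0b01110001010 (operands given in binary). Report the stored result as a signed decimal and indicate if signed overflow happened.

000 1001 0001 → 00010010001 = 145 (signed)
0b01110001010 → 01110001010 = 906 (signed)
  00010010001
+ 01110001010
= 10000011011
Result 10000011011: MSB = 1 → 1051 − 2048 = -997.
Both addends are non-negative but the stored result is negative: signed overflow. The true value 145 + 906 = 1051 lies outside [-1024, 1023].

-997; overflow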